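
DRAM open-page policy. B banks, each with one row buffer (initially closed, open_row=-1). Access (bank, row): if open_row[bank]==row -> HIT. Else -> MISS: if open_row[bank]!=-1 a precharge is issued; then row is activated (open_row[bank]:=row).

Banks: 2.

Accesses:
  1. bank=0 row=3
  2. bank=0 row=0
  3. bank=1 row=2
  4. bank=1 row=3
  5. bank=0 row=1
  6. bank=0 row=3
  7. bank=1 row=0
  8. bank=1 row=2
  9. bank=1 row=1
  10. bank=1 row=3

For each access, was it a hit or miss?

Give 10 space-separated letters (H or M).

Answer: M M M M M M M M M M

Derivation:
Acc 1: bank0 row3 -> MISS (open row3); precharges=0
Acc 2: bank0 row0 -> MISS (open row0); precharges=1
Acc 3: bank1 row2 -> MISS (open row2); precharges=1
Acc 4: bank1 row3 -> MISS (open row3); precharges=2
Acc 5: bank0 row1 -> MISS (open row1); precharges=3
Acc 6: bank0 row3 -> MISS (open row3); precharges=4
Acc 7: bank1 row0 -> MISS (open row0); precharges=5
Acc 8: bank1 row2 -> MISS (open row2); precharges=6
Acc 9: bank1 row1 -> MISS (open row1); precharges=7
Acc 10: bank1 row3 -> MISS (open row3); precharges=8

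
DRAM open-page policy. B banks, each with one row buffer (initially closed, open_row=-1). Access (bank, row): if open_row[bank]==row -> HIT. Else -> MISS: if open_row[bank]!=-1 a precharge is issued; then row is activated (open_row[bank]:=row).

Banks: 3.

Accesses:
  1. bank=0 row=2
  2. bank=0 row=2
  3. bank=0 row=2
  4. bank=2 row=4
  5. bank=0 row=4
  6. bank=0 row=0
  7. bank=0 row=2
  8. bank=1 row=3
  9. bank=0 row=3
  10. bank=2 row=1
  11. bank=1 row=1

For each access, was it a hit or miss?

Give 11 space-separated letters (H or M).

Answer: M H H M M M M M M M M

Derivation:
Acc 1: bank0 row2 -> MISS (open row2); precharges=0
Acc 2: bank0 row2 -> HIT
Acc 3: bank0 row2 -> HIT
Acc 4: bank2 row4 -> MISS (open row4); precharges=0
Acc 5: bank0 row4 -> MISS (open row4); precharges=1
Acc 6: bank0 row0 -> MISS (open row0); precharges=2
Acc 7: bank0 row2 -> MISS (open row2); precharges=3
Acc 8: bank1 row3 -> MISS (open row3); precharges=3
Acc 9: bank0 row3 -> MISS (open row3); precharges=4
Acc 10: bank2 row1 -> MISS (open row1); precharges=5
Acc 11: bank1 row1 -> MISS (open row1); precharges=6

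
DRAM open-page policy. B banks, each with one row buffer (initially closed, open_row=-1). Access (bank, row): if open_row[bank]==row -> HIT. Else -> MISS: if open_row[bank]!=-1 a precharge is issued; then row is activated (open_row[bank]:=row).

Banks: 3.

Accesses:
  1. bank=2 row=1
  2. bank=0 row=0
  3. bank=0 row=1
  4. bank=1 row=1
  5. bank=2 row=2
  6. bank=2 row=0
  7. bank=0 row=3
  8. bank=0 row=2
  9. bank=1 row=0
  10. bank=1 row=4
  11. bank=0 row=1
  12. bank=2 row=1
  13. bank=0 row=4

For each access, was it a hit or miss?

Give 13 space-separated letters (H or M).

Acc 1: bank2 row1 -> MISS (open row1); precharges=0
Acc 2: bank0 row0 -> MISS (open row0); precharges=0
Acc 3: bank0 row1 -> MISS (open row1); precharges=1
Acc 4: bank1 row1 -> MISS (open row1); precharges=1
Acc 5: bank2 row2 -> MISS (open row2); precharges=2
Acc 6: bank2 row0 -> MISS (open row0); precharges=3
Acc 7: bank0 row3 -> MISS (open row3); precharges=4
Acc 8: bank0 row2 -> MISS (open row2); precharges=5
Acc 9: bank1 row0 -> MISS (open row0); precharges=6
Acc 10: bank1 row4 -> MISS (open row4); precharges=7
Acc 11: bank0 row1 -> MISS (open row1); precharges=8
Acc 12: bank2 row1 -> MISS (open row1); precharges=9
Acc 13: bank0 row4 -> MISS (open row4); precharges=10

Answer: M M M M M M M M M M M M M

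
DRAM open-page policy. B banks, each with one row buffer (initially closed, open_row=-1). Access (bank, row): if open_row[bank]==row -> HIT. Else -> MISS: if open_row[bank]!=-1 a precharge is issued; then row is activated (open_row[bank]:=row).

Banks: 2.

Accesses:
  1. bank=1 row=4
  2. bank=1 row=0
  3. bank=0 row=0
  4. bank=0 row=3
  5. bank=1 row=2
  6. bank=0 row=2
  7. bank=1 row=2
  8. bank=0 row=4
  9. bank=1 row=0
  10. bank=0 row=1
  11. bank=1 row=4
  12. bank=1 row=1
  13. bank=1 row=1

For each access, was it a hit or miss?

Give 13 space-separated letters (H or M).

Answer: M M M M M M H M M M M M H

Derivation:
Acc 1: bank1 row4 -> MISS (open row4); precharges=0
Acc 2: bank1 row0 -> MISS (open row0); precharges=1
Acc 3: bank0 row0 -> MISS (open row0); precharges=1
Acc 4: bank0 row3 -> MISS (open row3); precharges=2
Acc 5: bank1 row2 -> MISS (open row2); precharges=3
Acc 6: bank0 row2 -> MISS (open row2); precharges=4
Acc 7: bank1 row2 -> HIT
Acc 8: bank0 row4 -> MISS (open row4); precharges=5
Acc 9: bank1 row0 -> MISS (open row0); precharges=6
Acc 10: bank0 row1 -> MISS (open row1); precharges=7
Acc 11: bank1 row4 -> MISS (open row4); precharges=8
Acc 12: bank1 row1 -> MISS (open row1); precharges=9
Acc 13: bank1 row1 -> HIT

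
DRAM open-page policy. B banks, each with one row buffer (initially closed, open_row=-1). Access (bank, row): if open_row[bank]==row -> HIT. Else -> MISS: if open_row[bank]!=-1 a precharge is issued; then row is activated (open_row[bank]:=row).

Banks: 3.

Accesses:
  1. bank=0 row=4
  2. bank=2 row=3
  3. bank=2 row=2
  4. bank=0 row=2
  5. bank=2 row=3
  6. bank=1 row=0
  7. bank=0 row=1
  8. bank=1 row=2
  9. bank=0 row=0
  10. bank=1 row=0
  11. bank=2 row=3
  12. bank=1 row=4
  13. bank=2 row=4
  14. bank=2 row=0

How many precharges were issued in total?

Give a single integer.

Acc 1: bank0 row4 -> MISS (open row4); precharges=0
Acc 2: bank2 row3 -> MISS (open row3); precharges=0
Acc 3: bank2 row2 -> MISS (open row2); precharges=1
Acc 4: bank0 row2 -> MISS (open row2); precharges=2
Acc 5: bank2 row3 -> MISS (open row3); precharges=3
Acc 6: bank1 row0 -> MISS (open row0); precharges=3
Acc 7: bank0 row1 -> MISS (open row1); precharges=4
Acc 8: bank1 row2 -> MISS (open row2); precharges=5
Acc 9: bank0 row0 -> MISS (open row0); precharges=6
Acc 10: bank1 row0 -> MISS (open row0); precharges=7
Acc 11: bank2 row3 -> HIT
Acc 12: bank1 row4 -> MISS (open row4); precharges=8
Acc 13: bank2 row4 -> MISS (open row4); precharges=9
Acc 14: bank2 row0 -> MISS (open row0); precharges=10

Answer: 10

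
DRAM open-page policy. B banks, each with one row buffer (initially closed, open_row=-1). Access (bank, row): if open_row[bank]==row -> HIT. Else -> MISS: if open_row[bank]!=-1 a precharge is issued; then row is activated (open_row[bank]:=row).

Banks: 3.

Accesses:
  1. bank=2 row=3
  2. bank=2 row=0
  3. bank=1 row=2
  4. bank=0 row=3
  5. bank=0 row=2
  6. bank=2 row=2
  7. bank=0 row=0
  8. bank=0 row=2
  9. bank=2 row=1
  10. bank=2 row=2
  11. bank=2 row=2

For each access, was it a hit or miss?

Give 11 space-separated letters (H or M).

Acc 1: bank2 row3 -> MISS (open row3); precharges=0
Acc 2: bank2 row0 -> MISS (open row0); precharges=1
Acc 3: bank1 row2 -> MISS (open row2); precharges=1
Acc 4: bank0 row3 -> MISS (open row3); precharges=1
Acc 5: bank0 row2 -> MISS (open row2); precharges=2
Acc 6: bank2 row2 -> MISS (open row2); precharges=3
Acc 7: bank0 row0 -> MISS (open row0); precharges=4
Acc 8: bank0 row2 -> MISS (open row2); precharges=5
Acc 9: bank2 row1 -> MISS (open row1); precharges=6
Acc 10: bank2 row2 -> MISS (open row2); precharges=7
Acc 11: bank2 row2 -> HIT

Answer: M M M M M M M M M M H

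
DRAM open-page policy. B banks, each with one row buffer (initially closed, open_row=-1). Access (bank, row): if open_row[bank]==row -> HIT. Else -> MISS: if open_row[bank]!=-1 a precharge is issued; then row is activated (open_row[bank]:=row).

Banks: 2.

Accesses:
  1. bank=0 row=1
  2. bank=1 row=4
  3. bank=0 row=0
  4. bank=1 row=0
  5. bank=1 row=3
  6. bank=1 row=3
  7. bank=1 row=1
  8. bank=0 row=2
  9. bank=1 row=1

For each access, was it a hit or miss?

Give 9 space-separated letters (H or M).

Answer: M M M M M H M M H

Derivation:
Acc 1: bank0 row1 -> MISS (open row1); precharges=0
Acc 2: bank1 row4 -> MISS (open row4); precharges=0
Acc 3: bank0 row0 -> MISS (open row0); precharges=1
Acc 4: bank1 row0 -> MISS (open row0); precharges=2
Acc 5: bank1 row3 -> MISS (open row3); precharges=3
Acc 6: bank1 row3 -> HIT
Acc 7: bank1 row1 -> MISS (open row1); precharges=4
Acc 8: bank0 row2 -> MISS (open row2); precharges=5
Acc 9: bank1 row1 -> HIT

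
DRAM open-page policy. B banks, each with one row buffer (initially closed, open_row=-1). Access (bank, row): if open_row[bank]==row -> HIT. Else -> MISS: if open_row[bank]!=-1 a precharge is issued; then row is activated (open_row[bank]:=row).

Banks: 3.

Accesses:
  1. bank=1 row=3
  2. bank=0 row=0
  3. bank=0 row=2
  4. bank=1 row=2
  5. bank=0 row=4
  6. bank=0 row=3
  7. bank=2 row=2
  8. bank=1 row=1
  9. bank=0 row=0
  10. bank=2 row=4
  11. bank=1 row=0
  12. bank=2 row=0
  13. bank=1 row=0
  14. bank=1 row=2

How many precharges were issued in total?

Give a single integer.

Acc 1: bank1 row3 -> MISS (open row3); precharges=0
Acc 2: bank0 row0 -> MISS (open row0); precharges=0
Acc 3: bank0 row2 -> MISS (open row2); precharges=1
Acc 4: bank1 row2 -> MISS (open row2); precharges=2
Acc 5: bank0 row4 -> MISS (open row4); precharges=3
Acc 6: bank0 row3 -> MISS (open row3); precharges=4
Acc 7: bank2 row2 -> MISS (open row2); precharges=4
Acc 8: bank1 row1 -> MISS (open row1); precharges=5
Acc 9: bank0 row0 -> MISS (open row0); precharges=6
Acc 10: bank2 row4 -> MISS (open row4); precharges=7
Acc 11: bank1 row0 -> MISS (open row0); precharges=8
Acc 12: bank2 row0 -> MISS (open row0); precharges=9
Acc 13: bank1 row0 -> HIT
Acc 14: bank1 row2 -> MISS (open row2); precharges=10

Answer: 10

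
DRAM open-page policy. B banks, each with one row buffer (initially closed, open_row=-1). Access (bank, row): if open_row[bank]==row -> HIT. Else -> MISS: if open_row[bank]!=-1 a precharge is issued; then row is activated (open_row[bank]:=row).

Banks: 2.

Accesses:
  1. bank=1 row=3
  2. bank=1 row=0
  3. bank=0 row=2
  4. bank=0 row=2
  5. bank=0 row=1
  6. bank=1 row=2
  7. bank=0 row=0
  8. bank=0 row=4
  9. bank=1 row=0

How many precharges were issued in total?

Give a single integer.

Answer: 6

Derivation:
Acc 1: bank1 row3 -> MISS (open row3); precharges=0
Acc 2: bank1 row0 -> MISS (open row0); precharges=1
Acc 3: bank0 row2 -> MISS (open row2); precharges=1
Acc 4: bank0 row2 -> HIT
Acc 5: bank0 row1 -> MISS (open row1); precharges=2
Acc 6: bank1 row2 -> MISS (open row2); precharges=3
Acc 7: bank0 row0 -> MISS (open row0); precharges=4
Acc 8: bank0 row4 -> MISS (open row4); precharges=5
Acc 9: bank1 row0 -> MISS (open row0); precharges=6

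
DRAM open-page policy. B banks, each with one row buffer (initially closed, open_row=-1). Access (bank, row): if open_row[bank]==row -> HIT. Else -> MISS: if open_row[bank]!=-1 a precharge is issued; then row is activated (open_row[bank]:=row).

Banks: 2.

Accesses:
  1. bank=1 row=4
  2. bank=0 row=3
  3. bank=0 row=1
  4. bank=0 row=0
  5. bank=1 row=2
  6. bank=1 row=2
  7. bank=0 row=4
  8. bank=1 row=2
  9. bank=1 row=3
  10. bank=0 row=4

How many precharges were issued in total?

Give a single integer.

Answer: 5

Derivation:
Acc 1: bank1 row4 -> MISS (open row4); precharges=0
Acc 2: bank0 row3 -> MISS (open row3); precharges=0
Acc 3: bank0 row1 -> MISS (open row1); precharges=1
Acc 4: bank0 row0 -> MISS (open row0); precharges=2
Acc 5: bank1 row2 -> MISS (open row2); precharges=3
Acc 6: bank1 row2 -> HIT
Acc 7: bank0 row4 -> MISS (open row4); precharges=4
Acc 8: bank1 row2 -> HIT
Acc 9: bank1 row3 -> MISS (open row3); precharges=5
Acc 10: bank0 row4 -> HIT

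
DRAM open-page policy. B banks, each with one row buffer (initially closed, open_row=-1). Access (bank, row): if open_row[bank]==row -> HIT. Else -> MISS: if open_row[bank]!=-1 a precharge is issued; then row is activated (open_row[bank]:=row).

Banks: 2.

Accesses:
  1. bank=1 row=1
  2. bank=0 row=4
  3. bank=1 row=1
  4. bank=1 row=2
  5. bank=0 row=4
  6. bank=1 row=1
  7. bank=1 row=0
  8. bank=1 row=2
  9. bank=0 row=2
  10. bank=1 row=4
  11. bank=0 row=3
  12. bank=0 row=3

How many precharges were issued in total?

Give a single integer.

Acc 1: bank1 row1 -> MISS (open row1); precharges=0
Acc 2: bank0 row4 -> MISS (open row4); precharges=0
Acc 3: bank1 row1 -> HIT
Acc 4: bank1 row2 -> MISS (open row2); precharges=1
Acc 5: bank0 row4 -> HIT
Acc 6: bank1 row1 -> MISS (open row1); precharges=2
Acc 7: bank1 row0 -> MISS (open row0); precharges=3
Acc 8: bank1 row2 -> MISS (open row2); precharges=4
Acc 9: bank0 row2 -> MISS (open row2); precharges=5
Acc 10: bank1 row4 -> MISS (open row4); precharges=6
Acc 11: bank0 row3 -> MISS (open row3); precharges=7
Acc 12: bank0 row3 -> HIT

Answer: 7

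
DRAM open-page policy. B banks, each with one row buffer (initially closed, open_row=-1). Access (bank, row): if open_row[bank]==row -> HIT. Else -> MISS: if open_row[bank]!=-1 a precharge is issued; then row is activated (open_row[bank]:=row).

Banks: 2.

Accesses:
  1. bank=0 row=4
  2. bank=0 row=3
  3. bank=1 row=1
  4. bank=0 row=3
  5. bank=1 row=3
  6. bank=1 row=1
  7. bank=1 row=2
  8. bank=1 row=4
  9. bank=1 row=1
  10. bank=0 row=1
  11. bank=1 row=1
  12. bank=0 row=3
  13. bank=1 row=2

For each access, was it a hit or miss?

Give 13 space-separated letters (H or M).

Acc 1: bank0 row4 -> MISS (open row4); precharges=0
Acc 2: bank0 row3 -> MISS (open row3); precharges=1
Acc 3: bank1 row1 -> MISS (open row1); precharges=1
Acc 4: bank0 row3 -> HIT
Acc 5: bank1 row3 -> MISS (open row3); precharges=2
Acc 6: bank1 row1 -> MISS (open row1); precharges=3
Acc 7: bank1 row2 -> MISS (open row2); precharges=4
Acc 8: bank1 row4 -> MISS (open row4); precharges=5
Acc 9: bank1 row1 -> MISS (open row1); precharges=6
Acc 10: bank0 row1 -> MISS (open row1); precharges=7
Acc 11: bank1 row1 -> HIT
Acc 12: bank0 row3 -> MISS (open row3); precharges=8
Acc 13: bank1 row2 -> MISS (open row2); precharges=9

Answer: M M M H M M M M M M H M M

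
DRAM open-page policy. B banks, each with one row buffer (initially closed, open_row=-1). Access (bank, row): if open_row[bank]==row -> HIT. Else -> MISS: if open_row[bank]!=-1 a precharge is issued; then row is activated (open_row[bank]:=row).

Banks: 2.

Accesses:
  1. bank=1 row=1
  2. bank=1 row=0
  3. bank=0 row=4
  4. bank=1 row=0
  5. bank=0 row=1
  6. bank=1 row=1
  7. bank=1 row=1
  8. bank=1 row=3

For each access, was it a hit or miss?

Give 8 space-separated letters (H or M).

Answer: M M M H M M H M

Derivation:
Acc 1: bank1 row1 -> MISS (open row1); precharges=0
Acc 2: bank1 row0 -> MISS (open row0); precharges=1
Acc 3: bank0 row4 -> MISS (open row4); precharges=1
Acc 4: bank1 row0 -> HIT
Acc 5: bank0 row1 -> MISS (open row1); precharges=2
Acc 6: bank1 row1 -> MISS (open row1); precharges=3
Acc 7: bank1 row1 -> HIT
Acc 8: bank1 row3 -> MISS (open row3); precharges=4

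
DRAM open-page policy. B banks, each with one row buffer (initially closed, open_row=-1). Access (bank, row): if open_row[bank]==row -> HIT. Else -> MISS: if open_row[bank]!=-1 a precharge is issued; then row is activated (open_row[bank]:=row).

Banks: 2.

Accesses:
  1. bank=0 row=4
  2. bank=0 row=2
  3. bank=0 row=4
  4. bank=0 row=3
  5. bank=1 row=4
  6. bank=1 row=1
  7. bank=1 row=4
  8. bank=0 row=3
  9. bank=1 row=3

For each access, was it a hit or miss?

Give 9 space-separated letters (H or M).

Answer: M M M M M M M H M

Derivation:
Acc 1: bank0 row4 -> MISS (open row4); precharges=0
Acc 2: bank0 row2 -> MISS (open row2); precharges=1
Acc 3: bank0 row4 -> MISS (open row4); precharges=2
Acc 4: bank0 row3 -> MISS (open row3); precharges=3
Acc 5: bank1 row4 -> MISS (open row4); precharges=3
Acc 6: bank1 row1 -> MISS (open row1); precharges=4
Acc 7: bank1 row4 -> MISS (open row4); precharges=5
Acc 8: bank0 row3 -> HIT
Acc 9: bank1 row3 -> MISS (open row3); precharges=6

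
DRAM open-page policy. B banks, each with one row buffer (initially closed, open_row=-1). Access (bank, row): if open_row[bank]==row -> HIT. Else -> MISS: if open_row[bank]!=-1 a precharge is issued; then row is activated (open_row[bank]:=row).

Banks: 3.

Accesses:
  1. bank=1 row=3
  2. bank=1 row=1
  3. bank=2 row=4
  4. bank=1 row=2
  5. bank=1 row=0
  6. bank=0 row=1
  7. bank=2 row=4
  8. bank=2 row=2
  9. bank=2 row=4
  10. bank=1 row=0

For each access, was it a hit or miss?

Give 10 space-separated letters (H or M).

Answer: M M M M M M H M M H

Derivation:
Acc 1: bank1 row3 -> MISS (open row3); precharges=0
Acc 2: bank1 row1 -> MISS (open row1); precharges=1
Acc 3: bank2 row4 -> MISS (open row4); precharges=1
Acc 4: bank1 row2 -> MISS (open row2); precharges=2
Acc 5: bank1 row0 -> MISS (open row0); precharges=3
Acc 6: bank0 row1 -> MISS (open row1); precharges=3
Acc 7: bank2 row4 -> HIT
Acc 8: bank2 row2 -> MISS (open row2); precharges=4
Acc 9: bank2 row4 -> MISS (open row4); precharges=5
Acc 10: bank1 row0 -> HIT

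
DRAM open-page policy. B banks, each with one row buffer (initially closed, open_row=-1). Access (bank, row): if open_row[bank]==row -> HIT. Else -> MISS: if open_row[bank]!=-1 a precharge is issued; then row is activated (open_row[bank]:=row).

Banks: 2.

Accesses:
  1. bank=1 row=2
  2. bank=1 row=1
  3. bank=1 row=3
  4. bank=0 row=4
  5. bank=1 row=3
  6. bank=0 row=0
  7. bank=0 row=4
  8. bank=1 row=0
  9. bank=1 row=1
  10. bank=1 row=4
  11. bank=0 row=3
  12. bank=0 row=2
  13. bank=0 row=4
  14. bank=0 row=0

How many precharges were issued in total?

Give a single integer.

Acc 1: bank1 row2 -> MISS (open row2); precharges=0
Acc 2: bank1 row1 -> MISS (open row1); precharges=1
Acc 3: bank1 row3 -> MISS (open row3); precharges=2
Acc 4: bank0 row4 -> MISS (open row4); precharges=2
Acc 5: bank1 row3 -> HIT
Acc 6: bank0 row0 -> MISS (open row0); precharges=3
Acc 7: bank0 row4 -> MISS (open row4); precharges=4
Acc 8: bank1 row0 -> MISS (open row0); precharges=5
Acc 9: bank1 row1 -> MISS (open row1); precharges=6
Acc 10: bank1 row4 -> MISS (open row4); precharges=7
Acc 11: bank0 row3 -> MISS (open row3); precharges=8
Acc 12: bank0 row2 -> MISS (open row2); precharges=9
Acc 13: bank0 row4 -> MISS (open row4); precharges=10
Acc 14: bank0 row0 -> MISS (open row0); precharges=11

Answer: 11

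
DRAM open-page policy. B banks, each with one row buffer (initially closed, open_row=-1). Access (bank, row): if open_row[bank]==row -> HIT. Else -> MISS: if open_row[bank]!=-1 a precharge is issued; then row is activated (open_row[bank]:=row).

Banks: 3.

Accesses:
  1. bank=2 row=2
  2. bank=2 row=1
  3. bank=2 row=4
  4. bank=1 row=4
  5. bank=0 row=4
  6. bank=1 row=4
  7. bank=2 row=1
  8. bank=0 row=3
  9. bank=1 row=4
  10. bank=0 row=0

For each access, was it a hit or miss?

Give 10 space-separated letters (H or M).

Acc 1: bank2 row2 -> MISS (open row2); precharges=0
Acc 2: bank2 row1 -> MISS (open row1); precharges=1
Acc 3: bank2 row4 -> MISS (open row4); precharges=2
Acc 4: bank1 row4 -> MISS (open row4); precharges=2
Acc 5: bank0 row4 -> MISS (open row4); precharges=2
Acc 6: bank1 row4 -> HIT
Acc 7: bank2 row1 -> MISS (open row1); precharges=3
Acc 8: bank0 row3 -> MISS (open row3); precharges=4
Acc 9: bank1 row4 -> HIT
Acc 10: bank0 row0 -> MISS (open row0); precharges=5

Answer: M M M M M H M M H M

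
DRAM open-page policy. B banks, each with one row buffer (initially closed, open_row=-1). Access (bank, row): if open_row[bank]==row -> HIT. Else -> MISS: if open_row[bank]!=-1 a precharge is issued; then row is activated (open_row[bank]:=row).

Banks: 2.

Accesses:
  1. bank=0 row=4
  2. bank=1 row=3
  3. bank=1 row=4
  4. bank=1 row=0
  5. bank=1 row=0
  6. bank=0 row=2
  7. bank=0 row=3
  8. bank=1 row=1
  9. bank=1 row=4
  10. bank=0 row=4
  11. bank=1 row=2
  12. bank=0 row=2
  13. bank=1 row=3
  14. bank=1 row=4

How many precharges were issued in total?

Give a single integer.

Answer: 11

Derivation:
Acc 1: bank0 row4 -> MISS (open row4); precharges=0
Acc 2: bank1 row3 -> MISS (open row3); precharges=0
Acc 3: bank1 row4 -> MISS (open row4); precharges=1
Acc 4: bank1 row0 -> MISS (open row0); precharges=2
Acc 5: bank1 row0 -> HIT
Acc 6: bank0 row2 -> MISS (open row2); precharges=3
Acc 7: bank0 row3 -> MISS (open row3); precharges=4
Acc 8: bank1 row1 -> MISS (open row1); precharges=5
Acc 9: bank1 row4 -> MISS (open row4); precharges=6
Acc 10: bank0 row4 -> MISS (open row4); precharges=7
Acc 11: bank1 row2 -> MISS (open row2); precharges=8
Acc 12: bank0 row2 -> MISS (open row2); precharges=9
Acc 13: bank1 row3 -> MISS (open row3); precharges=10
Acc 14: bank1 row4 -> MISS (open row4); precharges=11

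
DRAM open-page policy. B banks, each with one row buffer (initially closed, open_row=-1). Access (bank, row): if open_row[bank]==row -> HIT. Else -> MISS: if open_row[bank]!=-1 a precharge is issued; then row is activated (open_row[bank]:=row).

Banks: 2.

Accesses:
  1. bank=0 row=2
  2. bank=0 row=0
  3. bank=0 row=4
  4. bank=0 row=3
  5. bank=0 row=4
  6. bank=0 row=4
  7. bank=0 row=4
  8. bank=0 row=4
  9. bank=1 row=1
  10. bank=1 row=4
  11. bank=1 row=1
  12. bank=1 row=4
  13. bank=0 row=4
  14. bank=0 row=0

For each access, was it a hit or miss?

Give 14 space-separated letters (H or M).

Acc 1: bank0 row2 -> MISS (open row2); precharges=0
Acc 2: bank0 row0 -> MISS (open row0); precharges=1
Acc 3: bank0 row4 -> MISS (open row4); precharges=2
Acc 4: bank0 row3 -> MISS (open row3); precharges=3
Acc 5: bank0 row4 -> MISS (open row4); precharges=4
Acc 6: bank0 row4 -> HIT
Acc 7: bank0 row4 -> HIT
Acc 8: bank0 row4 -> HIT
Acc 9: bank1 row1 -> MISS (open row1); precharges=4
Acc 10: bank1 row4 -> MISS (open row4); precharges=5
Acc 11: bank1 row1 -> MISS (open row1); precharges=6
Acc 12: bank1 row4 -> MISS (open row4); precharges=7
Acc 13: bank0 row4 -> HIT
Acc 14: bank0 row0 -> MISS (open row0); precharges=8

Answer: M M M M M H H H M M M M H M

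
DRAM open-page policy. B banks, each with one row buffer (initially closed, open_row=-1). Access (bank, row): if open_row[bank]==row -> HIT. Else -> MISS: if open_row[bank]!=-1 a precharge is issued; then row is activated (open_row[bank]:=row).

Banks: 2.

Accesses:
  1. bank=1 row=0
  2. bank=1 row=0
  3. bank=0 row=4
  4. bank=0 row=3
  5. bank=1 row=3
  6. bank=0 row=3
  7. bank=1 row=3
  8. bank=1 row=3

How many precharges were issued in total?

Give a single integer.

Answer: 2

Derivation:
Acc 1: bank1 row0 -> MISS (open row0); precharges=0
Acc 2: bank1 row0 -> HIT
Acc 3: bank0 row4 -> MISS (open row4); precharges=0
Acc 4: bank0 row3 -> MISS (open row3); precharges=1
Acc 5: bank1 row3 -> MISS (open row3); precharges=2
Acc 6: bank0 row3 -> HIT
Acc 7: bank1 row3 -> HIT
Acc 8: bank1 row3 -> HIT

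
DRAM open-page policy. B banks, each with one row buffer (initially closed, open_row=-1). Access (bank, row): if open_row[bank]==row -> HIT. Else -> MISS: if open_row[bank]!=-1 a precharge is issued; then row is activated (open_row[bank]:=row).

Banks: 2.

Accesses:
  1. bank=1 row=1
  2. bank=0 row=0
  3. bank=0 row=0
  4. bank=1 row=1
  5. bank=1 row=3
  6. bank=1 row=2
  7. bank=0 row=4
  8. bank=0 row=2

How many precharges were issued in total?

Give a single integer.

Answer: 4

Derivation:
Acc 1: bank1 row1 -> MISS (open row1); precharges=0
Acc 2: bank0 row0 -> MISS (open row0); precharges=0
Acc 3: bank0 row0 -> HIT
Acc 4: bank1 row1 -> HIT
Acc 5: bank1 row3 -> MISS (open row3); precharges=1
Acc 6: bank1 row2 -> MISS (open row2); precharges=2
Acc 7: bank0 row4 -> MISS (open row4); precharges=3
Acc 8: bank0 row2 -> MISS (open row2); precharges=4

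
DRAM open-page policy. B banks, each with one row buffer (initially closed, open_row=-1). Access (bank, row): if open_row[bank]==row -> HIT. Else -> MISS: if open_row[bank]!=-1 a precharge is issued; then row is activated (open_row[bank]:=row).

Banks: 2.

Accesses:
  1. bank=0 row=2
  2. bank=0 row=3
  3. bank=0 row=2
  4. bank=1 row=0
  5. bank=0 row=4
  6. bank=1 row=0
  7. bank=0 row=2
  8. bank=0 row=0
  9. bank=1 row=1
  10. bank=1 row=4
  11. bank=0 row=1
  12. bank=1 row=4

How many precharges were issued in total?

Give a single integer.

Acc 1: bank0 row2 -> MISS (open row2); precharges=0
Acc 2: bank0 row3 -> MISS (open row3); precharges=1
Acc 3: bank0 row2 -> MISS (open row2); precharges=2
Acc 4: bank1 row0 -> MISS (open row0); precharges=2
Acc 5: bank0 row4 -> MISS (open row4); precharges=3
Acc 6: bank1 row0 -> HIT
Acc 7: bank0 row2 -> MISS (open row2); precharges=4
Acc 8: bank0 row0 -> MISS (open row0); precharges=5
Acc 9: bank1 row1 -> MISS (open row1); precharges=6
Acc 10: bank1 row4 -> MISS (open row4); precharges=7
Acc 11: bank0 row1 -> MISS (open row1); precharges=8
Acc 12: bank1 row4 -> HIT

Answer: 8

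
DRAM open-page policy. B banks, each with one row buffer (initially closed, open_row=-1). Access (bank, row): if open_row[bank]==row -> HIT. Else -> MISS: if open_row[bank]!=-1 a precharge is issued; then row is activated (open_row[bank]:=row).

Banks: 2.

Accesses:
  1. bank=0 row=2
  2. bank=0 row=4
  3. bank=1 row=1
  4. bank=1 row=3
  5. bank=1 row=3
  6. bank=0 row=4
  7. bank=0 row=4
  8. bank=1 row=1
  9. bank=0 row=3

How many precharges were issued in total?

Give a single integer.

Answer: 4

Derivation:
Acc 1: bank0 row2 -> MISS (open row2); precharges=0
Acc 2: bank0 row4 -> MISS (open row4); precharges=1
Acc 3: bank1 row1 -> MISS (open row1); precharges=1
Acc 4: bank1 row3 -> MISS (open row3); precharges=2
Acc 5: bank1 row3 -> HIT
Acc 6: bank0 row4 -> HIT
Acc 7: bank0 row4 -> HIT
Acc 8: bank1 row1 -> MISS (open row1); precharges=3
Acc 9: bank0 row3 -> MISS (open row3); precharges=4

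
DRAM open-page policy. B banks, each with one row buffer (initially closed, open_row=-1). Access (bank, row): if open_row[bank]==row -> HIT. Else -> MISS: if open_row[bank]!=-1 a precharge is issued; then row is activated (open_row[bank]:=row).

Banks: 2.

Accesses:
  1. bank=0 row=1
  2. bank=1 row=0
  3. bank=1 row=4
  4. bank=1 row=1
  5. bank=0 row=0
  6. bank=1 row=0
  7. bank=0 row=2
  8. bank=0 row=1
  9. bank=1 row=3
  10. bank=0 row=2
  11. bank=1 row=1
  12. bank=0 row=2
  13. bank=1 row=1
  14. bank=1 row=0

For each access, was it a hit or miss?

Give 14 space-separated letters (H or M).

Answer: M M M M M M M M M M M H H M

Derivation:
Acc 1: bank0 row1 -> MISS (open row1); precharges=0
Acc 2: bank1 row0 -> MISS (open row0); precharges=0
Acc 3: bank1 row4 -> MISS (open row4); precharges=1
Acc 4: bank1 row1 -> MISS (open row1); precharges=2
Acc 5: bank0 row0 -> MISS (open row0); precharges=3
Acc 6: bank1 row0 -> MISS (open row0); precharges=4
Acc 7: bank0 row2 -> MISS (open row2); precharges=5
Acc 8: bank0 row1 -> MISS (open row1); precharges=6
Acc 9: bank1 row3 -> MISS (open row3); precharges=7
Acc 10: bank0 row2 -> MISS (open row2); precharges=8
Acc 11: bank1 row1 -> MISS (open row1); precharges=9
Acc 12: bank0 row2 -> HIT
Acc 13: bank1 row1 -> HIT
Acc 14: bank1 row0 -> MISS (open row0); precharges=10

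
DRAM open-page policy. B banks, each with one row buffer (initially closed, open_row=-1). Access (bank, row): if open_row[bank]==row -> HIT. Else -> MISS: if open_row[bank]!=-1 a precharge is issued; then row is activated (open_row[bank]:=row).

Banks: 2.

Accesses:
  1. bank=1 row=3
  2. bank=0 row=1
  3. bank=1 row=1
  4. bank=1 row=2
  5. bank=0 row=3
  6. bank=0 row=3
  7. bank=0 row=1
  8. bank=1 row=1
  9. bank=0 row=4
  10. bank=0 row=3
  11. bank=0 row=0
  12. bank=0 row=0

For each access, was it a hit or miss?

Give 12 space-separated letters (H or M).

Answer: M M M M M H M M M M M H

Derivation:
Acc 1: bank1 row3 -> MISS (open row3); precharges=0
Acc 2: bank0 row1 -> MISS (open row1); precharges=0
Acc 3: bank1 row1 -> MISS (open row1); precharges=1
Acc 4: bank1 row2 -> MISS (open row2); precharges=2
Acc 5: bank0 row3 -> MISS (open row3); precharges=3
Acc 6: bank0 row3 -> HIT
Acc 7: bank0 row1 -> MISS (open row1); precharges=4
Acc 8: bank1 row1 -> MISS (open row1); precharges=5
Acc 9: bank0 row4 -> MISS (open row4); precharges=6
Acc 10: bank0 row3 -> MISS (open row3); precharges=7
Acc 11: bank0 row0 -> MISS (open row0); precharges=8
Acc 12: bank0 row0 -> HIT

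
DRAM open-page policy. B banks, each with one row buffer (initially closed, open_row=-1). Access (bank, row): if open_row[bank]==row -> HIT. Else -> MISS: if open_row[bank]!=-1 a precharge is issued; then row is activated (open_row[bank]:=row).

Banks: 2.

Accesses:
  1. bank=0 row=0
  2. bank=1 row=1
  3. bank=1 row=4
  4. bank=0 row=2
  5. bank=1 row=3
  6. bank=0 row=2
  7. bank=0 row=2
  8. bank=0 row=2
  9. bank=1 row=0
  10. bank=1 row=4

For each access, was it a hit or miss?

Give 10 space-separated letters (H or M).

Answer: M M M M M H H H M M

Derivation:
Acc 1: bank0 row0 -> MISS (open row0); precharges=0
Acc 2: bank1 row1 -> MISS (open row1); precharges=0
Acc 3: bank1 row4 -> MISS (open row4); precharges=1
Acc 4: bank0 row2 -> MISS (open row2); precharges=2
Acc 5: bank1 row3 -> MISS (open row3); precharges=3
Acc 6: bank0 row2 -> HIT
Acc 7: bank0 row2 -> HIT
Acc 8: bank0 row2 -> HIT
Acc 9: bank1 row0 -> MISS (open row0); precharges=4
Acc 10: bank1 row4 -> MISS (open row4); precharges=5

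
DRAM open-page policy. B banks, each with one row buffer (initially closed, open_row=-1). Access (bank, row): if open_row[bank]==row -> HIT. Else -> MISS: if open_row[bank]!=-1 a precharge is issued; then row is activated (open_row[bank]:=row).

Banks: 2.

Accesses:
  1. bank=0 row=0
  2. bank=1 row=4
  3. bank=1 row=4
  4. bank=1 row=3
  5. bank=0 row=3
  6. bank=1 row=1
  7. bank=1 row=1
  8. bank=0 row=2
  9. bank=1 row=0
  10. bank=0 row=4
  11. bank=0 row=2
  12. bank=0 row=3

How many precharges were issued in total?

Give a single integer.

Answer: 8

Derivation:
Acc 1: bank0 row0 -> MISS (open row0); precharges=0
Acc 2: bank1 row4 -> MISS (open row4); precharges=0
Acc 3: bank1 row4 -> HIT
Acc 4: bank1 row3 -> MISS (open row3); precharges=1
Acc 5: bank0 row3 -> MISS (open row3); precharges=2
Acc 6: bank1 row1 -> MISS (open row1); precharges=3
Acc 7: bank1 row1 -> HIT
Acc 8: bank0 row2 -> MISS (open row2); precharges=4
Acc 9: bank1 row0 -> MISS (open row0); precharges=5
Acc 10: bank0 row4 -> MISS (open row4); precharges=6
Acc 11: bank0 row2 -> MISS (open row2); precharges=7
Acc 12: bank0 row3 -> MISS (open row3); precharges=8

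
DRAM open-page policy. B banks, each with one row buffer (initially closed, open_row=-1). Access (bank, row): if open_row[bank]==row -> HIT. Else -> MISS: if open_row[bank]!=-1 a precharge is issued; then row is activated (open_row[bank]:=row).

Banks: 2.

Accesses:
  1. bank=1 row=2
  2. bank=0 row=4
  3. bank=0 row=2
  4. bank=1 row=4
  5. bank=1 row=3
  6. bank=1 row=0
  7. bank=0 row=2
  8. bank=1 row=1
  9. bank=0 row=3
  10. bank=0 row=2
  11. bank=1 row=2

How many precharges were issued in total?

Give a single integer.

Acc 1: bank1 row2 -> MISS (open row2); precharges=0
Acc 2: bank0 row4 -> MISS (open row4); precharges=0
Acc 3: bank0 row2 -> MISS (open row2); precharges=1
Acc 4: bank1 row4 -> MISS (open row4); precharges=2
Acc 5: bank1 row3 -> MISS (open row3); precharges=3
Acc 6: bank1 row0 -> MISS (open row0); precharges=4
Acc 7: bank0 row2 -> HIT
Acc 8: bank1 row1 -> MISS (open row1); precharges=5
Acc 9: bank0 row3 -> MISS (open row3); precharges=6
Acc 10: bank0 row2 -> MISS (open row2); precharges=7
Acc 11: bank1 row2 -> MISS (open row2); precharges=8

Answer: 8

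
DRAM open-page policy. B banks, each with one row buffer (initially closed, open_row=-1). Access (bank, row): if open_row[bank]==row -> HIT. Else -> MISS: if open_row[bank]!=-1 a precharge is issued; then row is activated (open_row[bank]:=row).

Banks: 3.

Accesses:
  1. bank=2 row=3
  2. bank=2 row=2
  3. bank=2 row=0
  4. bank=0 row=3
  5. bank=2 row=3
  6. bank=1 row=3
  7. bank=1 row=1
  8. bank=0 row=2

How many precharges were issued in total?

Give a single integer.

Acc 1: bank2 row3 -> MISS (open row3); precharges=0
Acc 2: bank2 row2 -> MISS (open row2); precharges=1
Acc 3: bank2 row0 -> MISS (open row0); precharges=2
Acc 4: bank0 row3 -> MISS (open row3); precharges=2
Acc 5: bank2 row3 -> MISS (open row3); precharges=3
Acc 6: bank1 row3 -> MISS (open row3); precharges=3
Acc 7: bank1 row1 -> MISS (open row1); precharges=4
Acc 8: bank0 row2 -> MISS (open row2); precharges=5

Answer: 5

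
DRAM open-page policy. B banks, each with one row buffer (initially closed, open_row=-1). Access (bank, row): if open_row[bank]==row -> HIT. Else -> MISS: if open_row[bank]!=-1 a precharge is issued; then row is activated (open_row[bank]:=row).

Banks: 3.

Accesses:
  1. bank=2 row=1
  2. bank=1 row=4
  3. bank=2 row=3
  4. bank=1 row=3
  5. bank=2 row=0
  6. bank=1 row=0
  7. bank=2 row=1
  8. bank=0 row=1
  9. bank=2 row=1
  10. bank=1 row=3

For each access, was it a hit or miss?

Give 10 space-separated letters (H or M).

Answer: M M M M M M M M H M

Derivation:
Acc 1: bank2 row1 -> MISS (open row1); precharges=0
Acc 2: bank1 row4 -> MISS (open row4); precharges=0
Acc 3: bank2 row3 -> MISS (open row3); precharges=1
Acc 4: bank1 row3 -> MISS (open row3); precharges=2
Acc 5: bank2 row0 -> MISS (open row0); precharges=3
Acc 6: bank1 row0 -> MISS (open row0); precharges=4
Acc 7: bank2 row1 -> MISS (open row1); precharges=5
Acc 8: bank0 row1 -> MISS (open row1); precharges=5
Acc 9: bank2 row1 -> HIT
Acc 10: bank1 row3 -> MISS (open row3); precharges=6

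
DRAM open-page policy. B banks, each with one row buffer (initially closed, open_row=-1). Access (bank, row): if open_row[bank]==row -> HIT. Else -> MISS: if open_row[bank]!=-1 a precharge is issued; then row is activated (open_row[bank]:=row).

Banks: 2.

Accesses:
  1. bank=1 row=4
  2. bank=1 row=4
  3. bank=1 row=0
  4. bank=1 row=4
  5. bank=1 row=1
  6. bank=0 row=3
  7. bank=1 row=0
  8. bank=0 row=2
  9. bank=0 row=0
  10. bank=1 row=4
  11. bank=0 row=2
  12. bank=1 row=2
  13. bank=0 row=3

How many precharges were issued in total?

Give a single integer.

Acc 1: bank1 row4 -> MISS (open row4); precharges=0
Acc 2: bank1 row4 -> HIT
Acc 3: bank1 row0 -> MISS (open row0); precharges=1
Acc 4: bank1 row4 -> MISS (open row4); precharges=2
Acc 5: bank1 row1 -> MISS (open row1); precharges=3
Acc 6: bank0 row3 -> MISS (open row3); precharges=3
Acc 7: bank1 row0 -> MISS (open row0); precharges=4
Acc 8: bank0 row2 -> MISS (open row2); precharges=5
Acc 9: bank0 row0 -> MISS (open row0); precharges=6
Acc 10: bank1 row4 -> MISS (open row4); precharges=7
Acc 11: bank0 row2 -> MISS (open row2); precharges=8
Acc 12: bank1 row2 -> MISS (open row2); precharges=9
Acc 13: bank0 row3 -> MISS (open row3); precharges=10

Answer: 10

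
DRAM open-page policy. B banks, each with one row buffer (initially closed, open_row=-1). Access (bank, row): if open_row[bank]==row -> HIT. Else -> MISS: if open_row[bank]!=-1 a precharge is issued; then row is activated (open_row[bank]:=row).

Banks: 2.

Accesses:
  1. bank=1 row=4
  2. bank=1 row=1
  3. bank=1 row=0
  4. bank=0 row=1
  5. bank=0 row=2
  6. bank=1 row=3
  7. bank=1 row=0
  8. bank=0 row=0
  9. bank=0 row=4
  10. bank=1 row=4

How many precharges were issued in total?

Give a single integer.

Acc 1: bank1 row4 -> MISS (open row4); precharges=0
Acc 2: bank1 row1 -> MISS (open row1); precharges=1
Acc 3: bank1 row0 -> MISS (open row0); precharges=2
Acc 4: bank0 row1 -> MISS (open row1); precharges=2
Acc 5: bank0 row2 -> MISS (open row2); precharges=3
Acc 6: bank1 row3 -> MISS (open row3); precharges=4
Acc 7: bank1 row0 -> MISS (open row0); precharges=5
Acc 8: bank0 row0 -> MISS (open row0); precharges=6
Acc 9: bank0 row4 -> MISS (open row4); precharges=7
Acc 10: bank1 row4 -> MISS (open row4); precharges=8

Answer: 8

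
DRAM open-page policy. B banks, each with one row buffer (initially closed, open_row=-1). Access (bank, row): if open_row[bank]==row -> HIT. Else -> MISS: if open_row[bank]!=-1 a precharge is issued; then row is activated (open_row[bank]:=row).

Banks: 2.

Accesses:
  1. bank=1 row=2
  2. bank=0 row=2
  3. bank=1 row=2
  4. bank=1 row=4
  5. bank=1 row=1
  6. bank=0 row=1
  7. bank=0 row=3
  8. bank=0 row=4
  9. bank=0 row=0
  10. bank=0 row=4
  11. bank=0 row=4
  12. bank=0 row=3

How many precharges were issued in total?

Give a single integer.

Answer: 8

Derivation:
Acc 1: bank1 row2 -> MISS (open row2); precharges=0
Acc 2: bank0 row2 -> MISS (open row2); precharges=0
Acc 3: bank1 row2 -> HIT
Acc 4: bank1 row4 -> MISS (open row4); precharges=1
Acc 5: bank1 row1 -> MISS (open row1); precharges=2
Acc 6: bank0 row1 -> MISS (open row1); precharges=3
Acc 7: bank0 row3 -> MISS (open row3); precharges=4
Acc 8: bank0 row4 -> MISS (open row4); precharges=5
Acc 9: bank0 row0 -> MISS (open row0); precharges=6
Acc 10: bank0 row4 -> MISS (open row4); precharges=7
Acc 11: bank0 row4 -> HIT
Acc 12: bank0 row3 -> MISS (open row3); precharges=8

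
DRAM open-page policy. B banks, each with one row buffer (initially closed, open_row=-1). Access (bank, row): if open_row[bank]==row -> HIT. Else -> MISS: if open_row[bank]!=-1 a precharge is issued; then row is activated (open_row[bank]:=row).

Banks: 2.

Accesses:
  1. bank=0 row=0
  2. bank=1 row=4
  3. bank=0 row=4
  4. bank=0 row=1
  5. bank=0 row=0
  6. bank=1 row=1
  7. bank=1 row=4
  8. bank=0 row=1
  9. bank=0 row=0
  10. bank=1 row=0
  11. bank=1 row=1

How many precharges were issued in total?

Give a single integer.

Answer: 9

Derivation:
Acc 1: bank0 row0 -> MISS (open row0); precharges=0
Acc 2: bank1 row4 -> MISS (open row4); precharges=0
Acc 3: bank0 row4 -> MISS (open row4); precharges=1
Acc 4: bank0 row1 -> MISS (open row1); precharges=2
Acc 5: bank0 row0 -> MISS (open row0); precharges=3
Acc 6: bank1 row1 -> MISS (open row1); precharges=4
Acc 7: bank1 row4 -> MISS (open row4); precharges=5
Acc 8: bank0 row1 -> MISS (open row1); precharges=6
Acc 9: bank0 row0 -> MISS (open row0); precharges=7
Acc 10: bank1 row0 -> MISS (open row0); precharges=8
Acc 11: bank1 row1 -> MISS (open row1); precharges=9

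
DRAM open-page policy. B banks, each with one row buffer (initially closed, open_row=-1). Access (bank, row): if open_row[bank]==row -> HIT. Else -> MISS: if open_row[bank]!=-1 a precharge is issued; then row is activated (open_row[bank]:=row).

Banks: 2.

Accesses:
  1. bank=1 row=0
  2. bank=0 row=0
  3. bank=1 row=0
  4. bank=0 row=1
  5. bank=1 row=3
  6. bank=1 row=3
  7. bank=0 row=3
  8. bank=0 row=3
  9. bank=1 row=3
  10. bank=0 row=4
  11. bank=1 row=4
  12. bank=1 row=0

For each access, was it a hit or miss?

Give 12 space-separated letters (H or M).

Acc 1: bank1 row0 -> MISS (open row0); precharges=0
Acc 2: bank0 row0 -> MISS (open row0); precharges=0
Acc 3: bank1 row0 -> HIT
Acc 4: bank0 row1 -> MISS (open row1); precharges=1
Acc 5: bank1 row3 -> MISS (open row3); precharges=2
Acc 6: bank1 row3 -> HIT
Acc 7: bank0 row3 -> MISS (open row3); precharges=3
Acc 8: bank0 row3 -> HIT
Acc 9: bank1 row3 -> HIT
Acc 10: bank0 row4 -> MISS (open row4); precharges=4
Acc 11: bank1 row4 -> MISS (open row4); precharges=5
Acc 12: bank1 row0 -> MISS (open row0); precharges=6

Answer: M M H M M H M H H M M M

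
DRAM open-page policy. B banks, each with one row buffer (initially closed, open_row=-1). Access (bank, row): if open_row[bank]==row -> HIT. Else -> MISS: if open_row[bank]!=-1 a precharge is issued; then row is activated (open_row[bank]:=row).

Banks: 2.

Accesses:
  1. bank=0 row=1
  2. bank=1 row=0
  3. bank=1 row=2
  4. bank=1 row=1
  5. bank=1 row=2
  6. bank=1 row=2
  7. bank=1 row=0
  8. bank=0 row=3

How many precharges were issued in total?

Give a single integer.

Answer: 5

Derivation:
Acc 1: bank0 row1 -> MISS (open row1); precharges=0
Acc 2: bank1 row0 -> MISS (open row0); precharges=0
Acc 3: bank1 row2 -> MISS (open row2); precharges=1
Acc 4: bank1 row1 -> MISS (open row1); precharges=2
Acc 5: bank1 row2 -> MISS (open row2); precharges=3
Acc 6: bank1 row2 -> HIT
Acc 7: bank1 row0 -> MISS (open row0); precharges=4
Acc 8: bank0 row3 -> MISS (open row3); precharges=5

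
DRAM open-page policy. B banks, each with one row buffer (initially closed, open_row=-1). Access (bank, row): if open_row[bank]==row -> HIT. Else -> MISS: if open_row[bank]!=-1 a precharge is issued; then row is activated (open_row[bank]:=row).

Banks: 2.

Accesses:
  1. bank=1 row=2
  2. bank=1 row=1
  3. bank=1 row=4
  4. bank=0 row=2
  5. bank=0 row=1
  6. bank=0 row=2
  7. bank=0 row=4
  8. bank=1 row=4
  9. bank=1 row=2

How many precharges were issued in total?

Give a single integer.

Answer: 6

Derivation:
Acc 1: bank1 row2 -> MISS (open row2); precharges=0
Acc 2: bank1 row1 -> MISS (open row1); precharges=1
Acc 3: bank1 row4 -> MISS (open row4); precharges=2
Acc 4: bank0 row2 -> MISS (open row2); precharges=2
Acc 5: bank0 row1 -> MISS (open row1); precharges=3
Acc 6: bank0 row2 -> MISS (open row2); precharges=4
Acc 7: bank0 row4 -> MISS (open row4); precharges=5
Acc 8: bank1 row4 -> HIT
Acc 9: bank1 row2 -> MISS (open row2); precharges=6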